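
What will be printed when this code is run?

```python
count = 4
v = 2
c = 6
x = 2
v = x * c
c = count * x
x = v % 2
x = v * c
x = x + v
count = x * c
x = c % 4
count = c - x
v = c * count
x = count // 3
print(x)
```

v = 2*6 = 12
c = 4*2 = 8
x = 12%2 = 0
x = 12*8 = 96
x = 96+12 = 108
count = 108*8 = 864
x = 8%4 = 0
count = 8-0 = 8
v = 8*8 = 64
x = 8//3 = 2

2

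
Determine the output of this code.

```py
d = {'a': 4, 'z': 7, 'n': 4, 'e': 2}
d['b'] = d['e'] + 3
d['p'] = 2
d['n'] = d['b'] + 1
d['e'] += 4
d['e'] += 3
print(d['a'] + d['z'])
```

d['b'] = d['e']+3 = 5 → {'a': 4, 'z': 7, 'n': 4, 'e': 2, 'b': 5}
d['p'] = 2 → {'a': 4, 'z': 7, 'n': 4, 'e': 2, 'b': 5, 'p': 2}
d['n'] = d['b']+1 = 6 → {'a': 4, 'z': 7, 'n': 6, 'e': 2, 'b': 5, 'p': 2}
d['e'] = 2+4 = 6 → {'a': 4, 'z': 7, 'n': 6, 'e': 6, 'b': 5, 'p': 2}
d['e'] = 6+3 = 9 → {'a': 4, 'z': 7, 'n': 6, 'e': 9, 'b': 5, 'p': 2}
d['a']+d['z'] = 4+7 = 11

11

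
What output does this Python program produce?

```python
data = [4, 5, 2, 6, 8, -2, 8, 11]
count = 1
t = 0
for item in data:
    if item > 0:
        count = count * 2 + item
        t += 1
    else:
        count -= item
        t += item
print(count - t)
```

item=4: >0, count = 1*2+4 = 6; t=1
item=5: >0, count = 6*2+5 = 17; t=2
item=2: >0, count = 17*2+2 = 36; t=3
item=6: >0, count = 36*2+6 = 78; t=4
item=8: >0, count = 78*2+8 = 164; t=5
item=-2: not >0, count = 164-(-2) = 166; t=3
item=8: >0, count = 166*2+8 = 340; t=4
item=11: >0, count = 340*2+11 = 691; t=5
count-t = 691-5 = 686

686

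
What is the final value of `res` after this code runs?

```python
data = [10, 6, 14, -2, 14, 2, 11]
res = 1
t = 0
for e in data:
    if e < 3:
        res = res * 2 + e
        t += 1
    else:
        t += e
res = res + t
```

e=10: not <3; t=10
e=6: not <3; t=16
e=14: not <3; t=30
e=-2: <3, res = 1*2+(-2) = 0; t=31
e=14: not <3; t=45
e=2: <3, res = 0*2+2 = 2; t=46
e=11: not <3; t=57
res+t = 2+57 = 59

59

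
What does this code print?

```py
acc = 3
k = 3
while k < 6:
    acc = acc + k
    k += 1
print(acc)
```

15

k=3: acc = 3+3 = 6
k=4: acc = 6+4 = 10
k=5: acc = 10+5 = 15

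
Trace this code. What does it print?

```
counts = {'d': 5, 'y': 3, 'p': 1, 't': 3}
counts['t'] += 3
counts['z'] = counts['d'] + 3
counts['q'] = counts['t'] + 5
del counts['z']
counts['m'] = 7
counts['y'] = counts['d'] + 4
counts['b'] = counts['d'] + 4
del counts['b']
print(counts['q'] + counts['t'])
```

counts['t'] = 3+3 = 6 → {'d': 5, 'y': 3, 'p': 1, 't': 6}
counts['z'] = counts['d']+3 = 8 → {'d': 5, 'y': 3, 'p': 1, 't': 6, 'z': 8}
counts['q'] = counts['t']+5 = 11 → {'d': 5, 'y': 3, 'p': 1, 't': 6, 'z': 8, 'q': 11}
del 'z' → {'d': 5, 'y': 3, 'p': 1, 't': 6, 'q': 11}
counts['m'] = 7 → {'d': 5, 'y': 3, 'p': 1, 't': 6, 'q': 11, 'm': 7}
counts['y'] = counts['d']+4 = 9 → {'d': 5, 'y': 9, 'p': 1, 't': 6, 'q': 11, 'm': 7}
counts['b'] = counts['d']+4 = 9 → {'d': 5, 'y': 9, 'p': 1, 't': 6, 'q': 11, 'm': 7, 'b': 9}
del 'b' → {'d': 5, 'y': 9, 'p': 1, 't': 6, 'q': 11, 'm': 7}
counts['q']+counts['t'] = 11+6 = 17

17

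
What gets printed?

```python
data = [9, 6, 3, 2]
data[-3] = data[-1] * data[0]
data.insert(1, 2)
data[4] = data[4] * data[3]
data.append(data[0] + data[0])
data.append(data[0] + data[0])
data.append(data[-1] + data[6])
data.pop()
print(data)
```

[9, 2, 18, 3, 6, 18, 18]

data[-3] = data[-1]*data[0] = 2*9 = 18 → [9, 18, 3, 2]
insert 2 at 1 → [9, 2, 18, 3, 2]
data[4] = data[4]*data[3] = 2*3 = 6 → [9, 2, 18, 3, 6]
append data[0]+data[0] = 9+9 = 18 → [9, 2, 18, 3, 6, 18]
append data[0]+data[0] = 9+9 = 18 → [9, 2, 18, 3, 6, 18, 18]
append data[-1]+data[6] = 18+18 = 36 → [9, 2, 18, 3, 6, 18, 18, 36]
pop() removes 36 → [9, 2, 18, 3, 6, 18, 18]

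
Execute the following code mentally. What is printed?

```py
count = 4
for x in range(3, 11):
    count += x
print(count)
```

56

x=3: count = 4+3 = 7
x=4: count = 7+4 = 11
x=5: count = 11+5 = 16
x=6: count = 16+6 = 22
x=7: count = 22+7 = 29
x=8: count = 29+8 = 37
x=9: count = 37+9 = 46
x=10: count = 46+10 = 56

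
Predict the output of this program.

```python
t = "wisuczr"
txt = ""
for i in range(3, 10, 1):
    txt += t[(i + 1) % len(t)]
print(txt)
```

i=3: add t[4]='c' → 'c'
i=4: add t[5]='z' → 'cz'
i=5: add t[6]='r' → 'czr'
i=6: add t[0]='w' → 'czrw'
i=7: add t[1]='i' → 'czrwi'
i=8: add t[2]='s' → 'czrwis'
i=9: add t[3]='u' → 'czrwisu'

czrwisu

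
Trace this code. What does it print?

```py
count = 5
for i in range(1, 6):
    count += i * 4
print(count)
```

65

i=1: count = 5+1*4 = 9
i=2: count = 9+2*4 = 17
i=3: count = 17+3*4 = 29
i=4: count = 29+4*4 = 45
i=5: count = 45+5*4 = 65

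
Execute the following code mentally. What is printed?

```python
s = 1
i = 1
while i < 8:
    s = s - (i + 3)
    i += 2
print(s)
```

-27

i=1: s = 1-4 = -3
i=3: s = (-3)-6 = -9
i=5: s = (-9)-8 = -17
i=7: s = (-17)-10 = -27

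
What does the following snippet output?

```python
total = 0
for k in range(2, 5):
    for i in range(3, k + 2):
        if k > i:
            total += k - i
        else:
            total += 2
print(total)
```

11

k=2,i=3: not 2>3, total = 0+2 = 2
k=3,i=3: not 3>3, total = 2+2 = 4
k=3,i=4: not 3>4, total = 4+2 = 6
k=4,i=3: 4>3, total = 6+1 = 7
k=4,i=4: not 4>4, total = 7+2 = 9
k=4,i=5: not 4>5, total = 9+2 = 11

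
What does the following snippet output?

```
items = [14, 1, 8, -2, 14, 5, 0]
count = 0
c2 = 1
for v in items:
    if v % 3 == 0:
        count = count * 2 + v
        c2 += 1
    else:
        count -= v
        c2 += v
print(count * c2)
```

v=14: not %3==0, count = 0-14 = -14; c2=15
v=1: not %3==0, count = (-14)-1 = -15; c2=16
v=8: not %3==0, count = (-15)-8 = -23; c2=24
v=-2: not %3==0, count = (-23)-(-2) = -21; c2=22
v=14: not %3==0, count = (-21)-14 = -35; c2=36
v=5: not %3==0, count = (-35)-5 = -40; c2=41
v=0: %3==0, count = (-40)*2+0 = -80; c2=42
count*c2 = (-80)*42 = -3360

-3360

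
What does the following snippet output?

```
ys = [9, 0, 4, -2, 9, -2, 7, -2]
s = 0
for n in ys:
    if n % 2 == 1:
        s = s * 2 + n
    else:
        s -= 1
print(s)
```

46

n=9: odd, s = 0*2+9 = 9
n=0: not odd, s = 9-1 = 8
n=4: not odd, s = 8-1 = 7
n=-2: not odd, s = 7-1 = 6
n=9: odd, s = 6*2+9 = 21
n=-2: not odd, s = 21-1 = 20
n=7: odd, s = 20*2+7 = 47
n=-2: not odd, s = 47-1 = 46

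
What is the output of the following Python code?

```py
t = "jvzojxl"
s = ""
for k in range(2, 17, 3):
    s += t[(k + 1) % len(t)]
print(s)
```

olzxv

k=2: add t[3]='o' → 'o'
k=5: add t[6]='l' → 'ol'
k=8: add t[2]='z' → 'olz'
k=11: add t[5]='x' → 'olzx'
k=14: add t[1]='v' → 'olzxv'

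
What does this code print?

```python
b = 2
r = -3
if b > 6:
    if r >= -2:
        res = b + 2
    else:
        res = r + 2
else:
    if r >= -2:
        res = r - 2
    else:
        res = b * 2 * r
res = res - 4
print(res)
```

b=2, r=-3
b > 6 is False; r >= -2 is False
→ res = b * 2 * r = -12
res = (-12)-4 = -16

-16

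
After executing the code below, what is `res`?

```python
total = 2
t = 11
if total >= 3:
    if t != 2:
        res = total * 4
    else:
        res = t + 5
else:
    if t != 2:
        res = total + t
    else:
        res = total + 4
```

13

total=2, t=11
total >= 3 is False; t != 2 is True
→ res = total + t = 13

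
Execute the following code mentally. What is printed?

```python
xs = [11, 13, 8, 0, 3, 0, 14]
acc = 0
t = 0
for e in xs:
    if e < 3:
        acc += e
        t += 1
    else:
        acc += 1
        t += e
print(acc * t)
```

255

e=11: not <3, acc = 0+1 = 1; t=11
e=13: not <3, acc = 1+1 = 2; t=24
e=8: not <3, acc = 2+1 = 3; t=32
e=0: <3, acc = 3+0 = 3; t=33
e=3: not <3, acc = 3+1 = 4; t=36
e=0: <3, acc = 4+0 = 4; t=37
e=14: not <3, acc = 4+1 = 5; t=51
acc*t = 5*51 = 255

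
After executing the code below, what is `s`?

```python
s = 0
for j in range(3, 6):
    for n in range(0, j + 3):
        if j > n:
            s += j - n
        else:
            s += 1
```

j=3,n=0: 3>0, s = 0+3 = 3
j=3,n=1: 3>1, s = 3+2 = 5
j=3,n=2: 3>2, s = 5+1 = 6
j=3,n=3: not 3>3, s = 6+1 = 7
j=3,n=4: not 3>4, s = 7+1 = 8
j=3,n=5: not 3>5, s = 8+1 = 9
j=4,n=0: 4>0, s = 9+4 = 13
j=4,n=1: 4>1, s = 13+3 = 16
j=4,n=2: 4>2, s = 16+2 = 18
j=4,n=3: 4>3, s = 18+1 = 19
j=4,n=4: not 4>4, s = 19+1 = 20
j=4,n=5: not 4>5, s = 20+1 = 21
j=4,n=6: not 4>6, s = 21+1 = 22
j=5,n=0: 5>0, s = 22+5 = 27
j=5,n=1: 5>1, s = 27+4 = 31
j=5,n=2: 5>2, s = 31+3 = 34
j=5,n=3: 5>3, s = 34+2 = 36
j=5,n=4: 5>4, s = 36+1 = 37
j=5,n=5: not 5>5, s = 37+1 = 38
j=5,n=6: not 5>6, s = 38+1 = 39
j=5,n=7: not 5>7, s = 39+1 = 40

40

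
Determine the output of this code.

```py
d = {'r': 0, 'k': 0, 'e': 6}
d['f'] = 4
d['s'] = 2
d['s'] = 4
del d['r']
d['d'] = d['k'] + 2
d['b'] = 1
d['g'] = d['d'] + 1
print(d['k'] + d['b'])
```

d['f'] = 4 → {'r': 0, 'k': 0, 'e': 6, 'f': 4}
d['s'] = 2 → {'r': 0, 'k': 0, 'e': 6, 'f': 4, 's': 2}
d['s'] = 4 → {'r': 0, 'k': 0, 'e': 6, 'f': 4, 's': 4}
del 'r' → {'k': 0, 'e': 6, 'f': 4, 's': 4}
d['d'] = d['k']+2 = 2 → {'k': 0, 'e': 6, 'f': 4, 's': 4, 'd': 2}
d['b'] = 1 → {'k': 0, 'e': 6, 'f': 4, 's': 4, 'd': 2, 'b': 1}
d['g'] = d['d']+1 = 3 → {'k': 0, 'e': 6, 'f': 4, 's': 4, 'd': 2, 'b': 1, 'g': 3}
d['k']+d['b'] = 0+1 = 1

1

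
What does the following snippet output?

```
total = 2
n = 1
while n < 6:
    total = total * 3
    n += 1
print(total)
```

486

n=1: total = 2*3 = 6
n=2: total = 6*3 = 18
n=3: total = 18*3 = 54
n=4: total = 54*3 = 162
n=5: total = 162*3 = 486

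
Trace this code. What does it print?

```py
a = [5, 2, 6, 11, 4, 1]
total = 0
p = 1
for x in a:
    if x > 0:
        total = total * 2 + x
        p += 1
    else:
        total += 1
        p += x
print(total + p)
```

300

x=5: >0, total = 0*2+5 = 5; p=2
x=2: >0, total = 5*2+2 = 12; p=3
x=6: >0, total = 12*2+6 = 30; p=4
x=11: >0, total = 30*2+11 = 71; p=5
x=4: >0, total = 71*2+4 = 146; p=6
x=1: >0, total = 146*2+1 = 293; p=7
total+p = 293+7 = 300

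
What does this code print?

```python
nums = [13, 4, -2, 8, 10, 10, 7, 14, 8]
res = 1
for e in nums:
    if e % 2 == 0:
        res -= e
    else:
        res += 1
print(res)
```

e=13: not even, res = 1+1 = 2
e=4: even, res = 2-4 = -2
e=-2: even, res = (-2)-(-2) = 0
e=8: even, res = 0-8 = -8
e=10: even, res = (-8)-10 = -18
e=10: even, res = (-18)-10 = -28
e=7: not even, res = (-28)+1 = -27
e=14: even, res = (-27)-14 = -41
e=8: even, res = (-41)-8 = -49

-49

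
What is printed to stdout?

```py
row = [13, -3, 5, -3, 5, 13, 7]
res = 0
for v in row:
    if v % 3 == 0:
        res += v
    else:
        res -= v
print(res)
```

v=13: not %3==0, res = 0-13 = -13
v=-3: %3==0, res = (-13)+(-3) = -16
v=5: not %3==0, res = (-16)-5 = -21
v=-3: %3==0, res = (-21)+(-3) = -24
v=5: not %3==0, res = (-24)-5 = -29
v=13: not %3==0, res = (-29)-13 = -42
v=7: not %3==0, res = (-42)-7 = -49

-49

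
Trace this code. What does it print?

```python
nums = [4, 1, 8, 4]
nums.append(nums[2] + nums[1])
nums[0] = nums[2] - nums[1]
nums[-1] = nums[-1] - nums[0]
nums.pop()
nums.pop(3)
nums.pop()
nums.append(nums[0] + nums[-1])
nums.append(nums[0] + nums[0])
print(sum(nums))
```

append nums[2]+nums[1] = 8+1 = 9 → [4, 1, 8, 4, 9]
nums[0] = nums[2]-nums[1] = 8-1 = 7 → [7, 1, 8, 4, 9]
nums[-1] = nums[-1]-nums[0] = 9-7 = 2 → [7, 1, 8, 4, 2]
pop() removes 2 → [7, 1, 8, 4]
pop(3) removes 4 → [7, 1, 8]
pop() removes 8 → [7, 1]
append nums[0]+nums[-1] = 7+1 = 8 → [7, 1, 8]
append nums[0]+nums[0] = 7+7 = 14 → [7, 1, 8, 14]
sum = 30

30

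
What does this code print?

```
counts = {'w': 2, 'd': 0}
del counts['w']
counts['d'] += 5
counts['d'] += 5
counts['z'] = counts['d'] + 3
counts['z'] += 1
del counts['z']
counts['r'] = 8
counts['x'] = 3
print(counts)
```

del 'w' → {'d': 0}
counts['d'] = 0+5 = 5 → {'d': 5}
counts['d'] = 5+5 = 10 → {'d': 10}
counts['z'] = counts['d']+3 = 13 → {'d': 10, 'z': 13}
counts['z'] = 13+1 = 14 → {'d': 10, 'z': 14}
del 'z' → {'d': 10}
counts['r'] = 8 → {'d': 10, 'r': 8}
counts['x'] = 3 → {'d': 10, 'r': 8, 'x': 3}

{'d': 10, 'r': 8, 'x': 3}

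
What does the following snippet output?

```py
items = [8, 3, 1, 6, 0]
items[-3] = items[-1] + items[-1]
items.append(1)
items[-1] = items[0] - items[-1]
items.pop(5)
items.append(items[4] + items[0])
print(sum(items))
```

25

items[-3] = items[-1]+items[-1] = 0+0 = 0 → [8, 3, 0, 6, 0]
append 1 → [8, 3, 0, 6, 0, 1]
items[-1] = items[0]-items[-1] = 8-1 = 7 → [8, 3, 0, 6, 0, 7]
pop(5) removes 7 → [8, 3, 0, 6, 0]
append items[4]+items[0] = 0+8 = 8 → [8, 3, 0, 6, 0, 8]
sum = 25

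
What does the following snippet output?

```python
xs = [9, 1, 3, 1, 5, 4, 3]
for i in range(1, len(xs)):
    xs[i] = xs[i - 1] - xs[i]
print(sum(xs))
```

12

i=1: xs[1] = 9-1 = 8 → [9, 8, 3, 1, 5, 4, 3]
i=2: xs[2] = 8-3 = 5 → [9, 8, 5, 1, 5, 4, 3]
i=3: xs[3] = 5-1 = 4 → [9, 8, 5, 4, 5, 4, 3]
i=4: xs[4] = 4-5 = -1 → [9, 8, 5, 4, -1, 4, 3]
i=5: xs[5] = (-1)-4 = -5 → [9, 8, 5, 4, -1, -5, 3]
i=6: xs[6] = (-5)-3 = -8 → [9, 8, 5, 4, -1, -5, -8]
sum = 12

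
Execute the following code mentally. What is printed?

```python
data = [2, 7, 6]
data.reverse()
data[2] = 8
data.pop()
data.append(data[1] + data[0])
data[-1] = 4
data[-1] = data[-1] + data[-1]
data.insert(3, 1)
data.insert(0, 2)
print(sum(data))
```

reverse → [6, 7, 2]
data[2] = 8 → [6, 7, 8]
pop() removes 8 → [6, 7]
append data[1]+data[0] = 7+6 = 13 → [6, 7, 13]
data[-1] = 4 → [6, 7, 4]
data[-1] = data[-1]+data[-1] = 4+4 = 8 → [6, 7, 8]
insert 1 at 3 → [6, 7, 8, 1]
insert 2 at 0 → [2, 6, 7, 8, 1]
sum = 24

24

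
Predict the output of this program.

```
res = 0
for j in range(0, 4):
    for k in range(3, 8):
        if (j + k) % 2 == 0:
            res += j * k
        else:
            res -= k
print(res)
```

30

j=0,k=3: odd sum, res = 0-3 = -3
j=0,k=4: even sum, res = (-3)+0 = -3
j=0,k=5: odd sum, res = (-3)-5 = -8
j=0,k=6: even sum, res = (-8)+0 = -8
j=0,k=7: odd sum, res = (-8)-7 = -15
j=1,k=3: even sum, res = (-15)+3 = -12
j=1,k=4: odd sum, res = (-12)-4 = -16
j=1,k=5: even sum, res = (-16)+5 = -11
j=1,k=6: odd sum, res = (-11)-6 = -17
j=1,k=7: even sum, res = (-17)+7 = -10
j=2,k=3: odd sum, res = (-10)-3 = -13
j=2,k=4: even sum, res = (-13)+8 = -5
j=2,k=5: odd sum, res = (-5)-5 = -10
j=2,k=6: even sum, res = (-10)+12 = 2
j=2,k=7: odd sum, res = 2-7 = -5
j=3,k=3: even sum, res = (-5)+9 = 4
j=3,k=4: odd sum, res = 4-4 = 0
j=3,k=5: even sum, res = 0+15 = 15
j=3,k=6: odd sum, res = 15-6 = 9
j=3,k=7: even sum, res = 9+21 = 30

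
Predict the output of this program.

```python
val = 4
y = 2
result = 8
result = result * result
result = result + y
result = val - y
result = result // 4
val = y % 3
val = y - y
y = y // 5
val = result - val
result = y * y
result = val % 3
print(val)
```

0

result = 8*8 = 64
result = 64+2 = 66
result = 4-2 = 2
result = 2//4 = 0
val = 2%3 = 2
val = 2-2 = 0
y = 2//5 = 0
val = 0-0 = 0
result = 0*0 = 0
result = 0%3 = 0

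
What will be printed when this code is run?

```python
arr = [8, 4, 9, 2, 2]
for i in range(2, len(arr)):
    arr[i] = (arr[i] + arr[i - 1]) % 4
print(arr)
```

i=2: arr[2] = (9+4)%4 = 1 → [8, 4, 1, 2, 2]
i=3: arr[3] = (2+1)%4 = 3 → [8, 4, 1, 3, 2]
i=4: arr[4] = (2+3)%4 = 1 → [8, 4, 1, 3, 1]

[8, 4, 1, 3, 1]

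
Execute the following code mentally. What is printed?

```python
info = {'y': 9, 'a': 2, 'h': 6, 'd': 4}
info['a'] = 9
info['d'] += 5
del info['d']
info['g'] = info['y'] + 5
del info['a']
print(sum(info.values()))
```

29

info['a'] = 9 → {'y': 9, 'a': 9, 'h': 6, 'd': 4}
info['d'] = 4+5 = 9 → {'y': 9, 'a': 9, 'h': 6, 'd': 9}
del 'd' → {'y': 9, 'a': 9, 'h': 6}
info['g'] = info['y']+5 = 14 → {'y': 9, 'a': 9, 'h': 6, 'g': 14}
del 'a' → {'y': 9, 'h': 6, 'g': 14}
sum of values = 29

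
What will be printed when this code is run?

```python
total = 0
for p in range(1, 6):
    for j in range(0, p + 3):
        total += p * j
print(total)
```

295

p=1,j=0: total = 0+0 = 0
p=1,j=1: total = 0+1 = 1
p=1,j=2: total = 1+2 = 3
p=1,j=3: total = 3+3 = 6
p=2,j=0: total = 6+0 = 6
p=2,j=1: total = 6+2 = 8
p=2,j=2: total = 8+4 = 12
p=2,j=3: total = 12+6 = 18
p=2,j=4: total = 18+8 = 26
p=3,j=0: total = 26+0 = 26
p=3,j=1: total = 26+3 = 29
p=3,j=2: total = 29+6 = 35
p=3,j=3: total = 35+9 = 44
p=3,j=4: total = 44+12 = 56
p=3,j=5: total = 56+15 = 71
p=4,j=0: total = 71+0 = 71
p=4,j=1: total = 71+4 = 75
p=4,j=2: total = 75+8 = 83
p=4,j=3: total = 83+12 = 95
p=4,j=4: total = 95+16 = 111
p=4,j=5: total = 111+20 = 131
p=4,j=6: total = 131+24 = 155
p=5,j=0: total = 155+0 = 155
p=5,j=1: total = 155+5 = 160
p=5,j=2: total = 160+10 = 170
p=5,j=3: total = 170+15 = 185
p=5,j=4: total = 185+20 = 205
p=5,j=5: total = 205+25 = 230
p=5,j=6: total = 230+30 = 260
p=5,j=7: total = 260+35 = 295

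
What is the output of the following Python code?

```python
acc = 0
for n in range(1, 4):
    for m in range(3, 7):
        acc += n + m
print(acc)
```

n=1,m=3: acc = 0+4 = 4
n=1,m=4: acc = 4+5 = 9
n=1,m=5: acc = 9+6 = 15
n=1,m=6: acc = 15+7 = 22
n=2,m=3: acc = 22+5 = 27
n=2,m=4: acc = 27+6 = 33
n=2,m=5: acc = 33+7 = 40
n=2,m=6: acc = 40+8 = 48
n=3,m=3: acc = 48+6 = 54
n=3,m=4: acc = 54+7 = 61
n=3,m=5: acc = 61+8 = 69
n=3,m=6: acc = 69+9 = 78

78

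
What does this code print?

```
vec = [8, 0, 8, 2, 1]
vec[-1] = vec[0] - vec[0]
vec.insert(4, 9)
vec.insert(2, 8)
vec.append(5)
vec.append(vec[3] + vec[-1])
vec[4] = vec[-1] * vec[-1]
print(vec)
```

[8, 0, 8, 8, 169, 9, 0, 5, 13]

vec[-1] = vec[0]-vec[0] = 8-8 = 0 → [8, 0, 8, 2, 0]
insert 9 at 4 → [8, 0, 8, 2, 9, 0]
insert 8 at 2 → [8, 0, 8, 8, 2, 9, 0]
append 5 → [8, 0, 8, 8, 2, 9, 0, 5]
append vec[3]+vec[-1] = 8+5 = 13 → [8, 0, 8, 8, 2, 9, 0, 5, 13]
vec[4] = vec[-1]*vec[-1] = 13*13 = 169 → [8, 0, 8, 8, 169, 9, 0, 5, 13]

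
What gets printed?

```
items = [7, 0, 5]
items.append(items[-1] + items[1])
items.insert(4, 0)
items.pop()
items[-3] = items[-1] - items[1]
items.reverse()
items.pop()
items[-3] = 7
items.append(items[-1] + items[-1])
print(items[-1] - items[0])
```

3

append items[-1]+items[1] = 5+0 = 5 → [7, 0, 5, 5]
insert 0 at 4 → [7, 0, 5, 5, 0]
pop() removes 0 → [7, 0, 5, 5]
items[-3] = items[-1]-items[1] = 5-0 = 5 → [7, 5, 5, 5]
reverse → [5, 5, 5, 7]
pop() removes 7 → [5, 5, 5]
items[-3] = 7 → [7, 5, 5]
append items[-1]+items[-1] = 5+5 = 10 → [7, 5, 5, 10]
items[-1]-items[0] = 10-7 = 3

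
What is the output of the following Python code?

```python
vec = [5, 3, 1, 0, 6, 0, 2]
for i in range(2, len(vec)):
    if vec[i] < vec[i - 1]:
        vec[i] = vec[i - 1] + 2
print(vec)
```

[5, 3, 5, 7, 9, 11, 13]

i=2: 1<3, vec[2] = 3+2 = 5 → [5, 3, 5, 0, 6, 0, 2]
i=3: 0<5, vec[3] = 5+2 = 7 → [5, 3, 5, 7, 6, 0, 2]
i=4: 6<7, vec[4] = 7+2 = 9 → [5, 3, 5, 7, 9, 0, 2]
i=5: 0<9, vec[5] = 9+2 = 11 → [5, 3, 5, 7, 9, 11, 2]
i=6: 2<11, vec[6] = 11+2 = 13 → [5, 3, 5, 7, 9, 11, 13]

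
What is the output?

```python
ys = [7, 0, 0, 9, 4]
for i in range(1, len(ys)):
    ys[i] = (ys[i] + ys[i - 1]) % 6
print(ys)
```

i=1: ys[1] = (0+7)%6 = 1 → [7, 1, 0, 9, 4]
i=2: ys[2] = (0+1)%6 = 1 → [7, 1, 1, 9, 4]
i=3: ys[3] = (9+1)%6 = 4 → [7, 1, 1, 4, 4]
i=4: ys[4] = (4+4)%6 = 2 → [7, 1, 1, 4, 2]

[7, 1, 1, 4, 2]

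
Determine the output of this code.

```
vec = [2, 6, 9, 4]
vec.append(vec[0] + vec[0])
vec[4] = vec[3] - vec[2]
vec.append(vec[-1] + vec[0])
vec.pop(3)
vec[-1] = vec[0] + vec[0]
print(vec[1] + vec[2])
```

15

append vec[0]+vec[0] = 2+2 = 4 → [2, 6, 9, 4, 4]
vec[4] = vec[3]-vec[2] = 4-9 = -5 → [2, 6, 9, 4, -5]
append vec[-1]+vec[0] = (-5)+2 = -3 → [2, 6, 9, 4, -5, -3]
pop(3) removes 4 → [2, 6, 9, -5, -3]
vec[-1] = vec[0]+vec[0] = 2+2 = 4 → [2, 6, 9, -5, 4]
vec[1]+vec[2] = 6+9 = 15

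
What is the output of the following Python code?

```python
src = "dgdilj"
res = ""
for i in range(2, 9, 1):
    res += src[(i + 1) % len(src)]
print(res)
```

i=2: add src[3]='i' → 'i'
i=3: add src[4]='l' → 'il'
i=4: add src[5]='j' → 'ilj'
i=5: add src[0]='d' → 'iljd'
i=6: add src[1]='g' → 'iljdg'
i=7: add src[2]='d' → 'iljdgd'
i=8: add src[3]='i' → 'iljdgdi'

iljdgdi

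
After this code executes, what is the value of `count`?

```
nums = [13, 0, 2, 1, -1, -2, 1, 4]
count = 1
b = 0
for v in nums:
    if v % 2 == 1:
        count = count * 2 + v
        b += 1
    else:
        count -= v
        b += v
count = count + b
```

v=13: odd, count = 1*2+13 = 15; b=1
v=0: not odd, count = 15-0 = 15; b=1
v=2: not odd, count = 15-2 = 13; b=3
v=1: odd, count = 13*2+1 = 27; b=4
v=-1: odd, count = 27*2+(-1) = 53; b=5
v=-2: not odd, count = 53-(-2) = 55; b=3
v=1: odd, count = 55*2+1 = 111; b=4
v=4: not odd, count = 111-4 = 107; b=8
count+b = 107+8 = 115

115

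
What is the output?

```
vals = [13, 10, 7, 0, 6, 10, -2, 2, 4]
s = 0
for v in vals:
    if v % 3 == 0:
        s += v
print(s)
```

v=13: not %3==0
v=10: not %3==0
v=7: not %3==0
v=0: %3==0, s = 0+0 = 0
v=6: %3==0, s = 0+6 = 6
v=10: not %3==0
v=-2: not %3==0
v=2: not %3==0
v=4: not %3==0

6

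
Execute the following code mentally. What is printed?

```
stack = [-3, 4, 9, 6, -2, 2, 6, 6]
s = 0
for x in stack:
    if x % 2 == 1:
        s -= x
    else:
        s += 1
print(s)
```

0

x=-3: odd, s = 0-(-3) = 3
x=4: not odd, s = 3+1 = 4
x=9: odd, s = 4-9 = -5
x=6: not odd, s = (-5)+1 = -4
x=-2: not odd, s = (-4)+1 = -3
x=2: not odd, s = (-3)+1 = -2
x=6: not odd, s = (-2)+1 = -1
x=6: not odd, s = (-1)+1 = 0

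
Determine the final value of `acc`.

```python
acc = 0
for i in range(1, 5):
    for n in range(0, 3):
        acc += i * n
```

30

i=1,n=0: acc = 0+0 = 0
i=1,n=1: acc = 0+1 = 1
i=1,n=2: acc = 1+2 = 3
i=2,n=0: acc = 3+0 = 3
i=2,n=1: acc = 3+2 = 5
i=2,n=2: acc = 5+4 = 9
i=3,n=0: acc = 9+0 = 9
i=3,n=1: acc = 9+3 = 12
i=3,n=2: acc = 12+6 = 18
i=4,n=0: acc = 18+0 = 18
i=4,n=1: acc = 18+4 = 22
i=4,n=2: acc = 22+8 = 30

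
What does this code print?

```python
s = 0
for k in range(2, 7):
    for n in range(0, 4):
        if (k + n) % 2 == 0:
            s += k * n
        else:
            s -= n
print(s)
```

k=2,n=0: even sum, s = 0+0 = 0
k=2,n=1: odd sum, s = 0-1 = -1
k=2,n=2: even sum, s = (-1)+4 = 3
k=2,n=3: odd sum, s = 3-3 = 0
k=3,n=0: odd sum, s = 0-0 = 0
k=3,n=1: even sum, s = 0+3 = 3
k=3,n=2: odd sum, s = 3-2 = 1
k=3,n=3: even sum, s = 1+9 = 10
k=4,n=0: even sum, s = 10+0 = 10
k=4,n=1: odd sum, s = 10-1 = 9
k=4,n=2: even sum, s = 9+8 = 17
k=4,n=3: odd sum, s = 17-3 = 14
k=5,n=0: odd sum, s = 14-0 = 14
k=5,n=1: even sum, s = 14+5 = 19
k=5,n=2: odd sum, s = 19-2 = 17
k=5,n=3: even sum, s = 17+15 = 32
k=6,n=0: even sum, s = 32+0 = 32
k=6,n=1: odd sum, s = 32-1 = 31
k=6,n=2: even sum, s = 31+12 = 43
k=6,n=3: odd sum, s = 43-3 = 40

40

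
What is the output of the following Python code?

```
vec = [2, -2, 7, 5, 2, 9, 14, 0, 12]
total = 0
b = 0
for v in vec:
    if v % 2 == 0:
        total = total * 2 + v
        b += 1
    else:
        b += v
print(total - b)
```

v=2: even, total = 0*2+2 = 2; b=1
v=-2: even, total = 2*2+(-2) = 2; b=2
v=7: not even; b=9
v=5: not even; b=14
v=2: even, total = 2*2+2 = 6; b=15
v=9: not even; b=24
v=14: even, total = 6*2+14 = 26; b=25
v=0: even, total = 26*2+0 = 52; b=26
v=12: even, total = 52*2+12 = 116; b=27
total-b = 116-27 = 89

89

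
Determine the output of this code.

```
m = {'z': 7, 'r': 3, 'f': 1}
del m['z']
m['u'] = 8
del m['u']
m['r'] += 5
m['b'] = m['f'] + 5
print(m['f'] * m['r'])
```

8

del 'z' → {'r': 3, 'f': 1}
m['u'] = 8 → {'r': 3, 'f': 1, 'u': 8}
del 'u' → {'r': 3, 'f': 1}
m['r'] = 3+5 = 8 → {'r': 8, 'f': 1}
m['b'] = m['f']+5 = 6 → {'r': 8, 'f': 1, 'b': 6}
m['f']*m['r'] = 1*8 = 8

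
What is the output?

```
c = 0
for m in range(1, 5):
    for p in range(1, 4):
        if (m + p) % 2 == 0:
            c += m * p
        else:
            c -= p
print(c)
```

16

m=1,p=1: even sum, c = 0+1 = 1
m=1,p=2: odd sum, c = 1-2 = -1
m=1,p=3: even sum, c = (-1)+3 = 2
m=2,p=1: odd sum, c = 2-1 = 1
m=2,p=2: even sum, c = 1+4 = 5
m=2,p=3: odd sum, c = 5-3 = 2
m=3,p=1: even sum, c = 2+3 = 5
m=3,p=2: odd sum, c = 5-2 = 3
m=3,p=3: even sum, c = 3+9 = 12
m=4,p=1: odd sum, c = 12-1 = 11
m=4,p=2: even sum, c = 11+8 = 19
m=4,p=3: odd sum, c = 19-3 = 16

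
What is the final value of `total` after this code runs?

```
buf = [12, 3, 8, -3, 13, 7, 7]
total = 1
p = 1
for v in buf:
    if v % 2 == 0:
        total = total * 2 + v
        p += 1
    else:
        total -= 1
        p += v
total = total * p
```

v=12: even, total = 1*2+12 = 14; p=2
v=3: not even, total = 14-1 = 13; p=5
v=8: even, total = 13*2+8 = 34; p=6
v=-3: not even, total = 34-1 = 33; p=3
v=13: not even, total = 33-1 = 32; p=16
v=7: not even, total = 32-1 = 31; p=23
v=7: not even, total = 31-1 = 30; p=30
total*p = 30*30 = 900

900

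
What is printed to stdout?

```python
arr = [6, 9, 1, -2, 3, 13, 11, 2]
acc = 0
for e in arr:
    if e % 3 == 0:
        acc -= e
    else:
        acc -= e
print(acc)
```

-43

e=6: %3==0, acc = 0-6 = -6
e=9: %3==0, acc = (-6)-9 = -15
e=1: not %3==0, acc = (-15)-1 = -16
e=-2: not %3==0, acc = (-16)-(-2) = -14
e=3: %3==0, acc = (-14)-3 = -17
e=13: not %3==0, acc = (-17)-13 = -30
e=11: not %3==0, acc = (-30)-11 = -41
e=2: not %3==0, acc = (-41)-2 = -43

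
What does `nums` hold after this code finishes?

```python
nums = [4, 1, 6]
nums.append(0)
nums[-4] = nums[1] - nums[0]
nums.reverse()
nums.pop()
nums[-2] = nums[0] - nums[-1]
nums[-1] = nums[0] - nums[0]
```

append 0 → [4, 1, 6, 0]
nums[-4] = nums[1]-nums[0] = 1-4 = -3 → [-3, 1, 6, 0]
reverse → [0, 6, 1, -3]
pop() removes -3 → [0, 6, 1]
nums[-2] = nums[0]-nums[-1] = 0-1 = -1 → [0, -1, 1]
nums[-1] = nums[0]-nums[0] = 0-0 = 0 → [0, -1, 0]

[0, -1, 0]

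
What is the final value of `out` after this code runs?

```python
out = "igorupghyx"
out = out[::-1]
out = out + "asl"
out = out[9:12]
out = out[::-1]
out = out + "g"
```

'saig'

reverse → 'xyhgpurogi'
+ 'asl' → 'xyhgpurogiasl'
slice [9:12] → 'ias'
reverse → 'sai'
+ 'g' → 'saig'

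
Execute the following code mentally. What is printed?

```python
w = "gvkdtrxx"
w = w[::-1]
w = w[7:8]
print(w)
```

g

reverse → 'xxrtdkvg'
slice [7:8] → 'g'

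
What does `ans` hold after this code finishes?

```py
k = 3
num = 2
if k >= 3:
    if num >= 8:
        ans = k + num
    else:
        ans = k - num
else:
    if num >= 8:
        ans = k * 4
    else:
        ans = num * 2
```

1

k=3, num=2
k >= 3 is True; num >= 8 is False
→ ans = k - num = 1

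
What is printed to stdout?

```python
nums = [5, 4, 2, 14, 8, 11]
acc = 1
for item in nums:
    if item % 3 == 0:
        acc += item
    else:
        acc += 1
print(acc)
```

7

item=5: not %3==0, acc = 1+1 = 2
item=4: not %3==0, acc = 2+1 = 3
item=2: not %3==0, acc = 3+1 = 4
item=14: not %3==0, acc = 4+1 = 5
item=8: not %3==0, acc = 5+1 = 6
item=11: not %3==0, acc = 6+1 = 7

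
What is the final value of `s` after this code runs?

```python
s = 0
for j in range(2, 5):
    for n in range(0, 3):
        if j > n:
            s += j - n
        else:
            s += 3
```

21

j=2,n=0: 2>0, s = 0+2 = 2
j=2,n=1: 2>1, s = 2+1 = 3
j=2,n=2: not 2>2, s = 3+3 = 6
j=3,n=0: 3>0, s = 6+3 = 9
j=3,n=1: 3>1, s = 9+2 = 11
j=3,n=2: 3>2, s = 11+1 = 12
j=4,n=0: 4>0, s = 12+4 = 16
j=4,n=1: 4>1, s = 16+3 = 19
j=4,n=2: 4>2, s = 19+2 = 21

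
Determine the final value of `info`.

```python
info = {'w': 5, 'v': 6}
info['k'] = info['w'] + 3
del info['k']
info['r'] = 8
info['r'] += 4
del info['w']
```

{'v': 6, 'r': 12}

info['k'] = info['w']+3 = 8 → {'w': 5, 'v': 6, 'k': 8}
del 'k' → {'w': 5, 'v': 6}
info['r'] = 8 → {'w': 5, 'v': 6, 'r': 8}
info['r'] = 8+4 = 12 → {'w': 5, 'v': 6, 'r': 12}
del 'w' → {'v': 6, 'r': 12}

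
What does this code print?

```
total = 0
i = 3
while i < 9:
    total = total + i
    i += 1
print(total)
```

i=3: total = 0+3 = 3
i=4: total = 3+4 = 7
i=5: total = 7+5 = 12
i=6: total = 12+6 = 18
i=7: total = 18+7 = 25
i=8: total = 25+8 = 33

33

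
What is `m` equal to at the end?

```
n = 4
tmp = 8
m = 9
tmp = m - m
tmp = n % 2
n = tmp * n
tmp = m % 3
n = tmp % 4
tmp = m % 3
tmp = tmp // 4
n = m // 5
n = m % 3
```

9

tmp = 9-9 = 0
tmp = 4%2 = 0
n = 0*4 = 0
tmp = 9%3 = 0
n = 0%4 = 0
tmp = 9%3 = 0
tmp = 0//4 = 0
n = 9//5 = 1
n = 9%3 = 0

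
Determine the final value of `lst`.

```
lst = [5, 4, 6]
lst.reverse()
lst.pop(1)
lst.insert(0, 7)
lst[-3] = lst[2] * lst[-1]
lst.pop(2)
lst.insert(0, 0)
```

reverse → [6, 4, 5]
pop(1) removes 4 → [6, 5]
insert 7 at 0 → [7, 6, 5]
lst[-3] = lst[2]*lst[-1] = 5*5 = 25 → [25, 6, 5]
pop(2) removes 5 → [25, 6]
insert 0 at 0 → [0, 25, 6]

[0, 25, 6]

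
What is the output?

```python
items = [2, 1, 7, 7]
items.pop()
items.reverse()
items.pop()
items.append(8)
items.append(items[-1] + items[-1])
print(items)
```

pop() removes 7 → [2, 1, 7]
reverse → [7, 1, 2]
pop() removes 2 → [7, 1]
append 8 → [7, 1, 8]
append items[-1]+items[-1] = 8+8 = 16 → [7, 1, 8, 16]

[7, 1, 8, 16]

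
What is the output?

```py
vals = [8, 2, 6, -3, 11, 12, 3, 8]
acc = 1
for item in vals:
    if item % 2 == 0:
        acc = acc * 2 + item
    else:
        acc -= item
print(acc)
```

194

item=8: even, acc = 1*2+8 = 10
item=2: even, acc = 10*2+2 = 22
item=6: even, acc = 22*2+6 = 50
item=-3: not even, acc = 50-(-3) = 53
item=11: not even, acc = 53-11 = 42
item=12: even, acc = 42*2+12 = 96
item=3: not even, acc = 96-3 = 93
item=8: even, acc = 93*2+8 = 194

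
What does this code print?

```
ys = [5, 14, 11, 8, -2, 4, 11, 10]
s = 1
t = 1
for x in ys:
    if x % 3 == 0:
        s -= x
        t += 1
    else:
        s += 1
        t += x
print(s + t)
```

71

x=5: not %3==0, s = 1+1 = 2; t=6
x=14: not %3==0, s = 2+1 = 3; t=20
x=11: not %3==0, s = 3+1 = 4; t=31
x=8: not %3==0, s = 4+1 = 5; t=39
x=-2: not %3==0, s = 5+1 = 6; t=37
x=4: not %3==0, s = 6+1 = 7; t=41
x=11: not %3==0, s = 7+1 = 8; t=52
x=10: not %3==0, s = 8+1 = 9; t=62
s+t = 9+62 = 71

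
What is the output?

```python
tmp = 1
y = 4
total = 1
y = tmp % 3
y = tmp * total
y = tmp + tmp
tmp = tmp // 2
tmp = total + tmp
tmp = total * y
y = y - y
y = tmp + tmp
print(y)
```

4

y = 1%3 = 1
y = 1*1 = 1
y = 1+1 = 2
tmp = 1//2 = 0
tmp = 1+0 = 1
tmp = 1*2 = 2
y = 2-2 = 0
y = 2+2 = 4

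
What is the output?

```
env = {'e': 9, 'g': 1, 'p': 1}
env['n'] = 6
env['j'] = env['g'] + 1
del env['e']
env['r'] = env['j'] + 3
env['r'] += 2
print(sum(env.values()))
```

env['n'] = 6 → {'e': 9, 'g': 1, 'p': 1, 'n': 6}
env['j'] = env['g']+1 = 2 → {'e': 9, 'g': 1, 'p': 1, 'n': 6, 'j': 2}
del 'e' → {'g': 1, 'p': 1, 'n': 6, 'j': 2}
env['r'] = env['j']+3 = 5 → {'g': 1, 'p': 1, 'n': 6, 'j': 2, 'r': 5}
env['r'] = 5+2 = 7 → {'g': 1, 'p': 1, 'n': 6, 'j': 2, 'r': 7}
sum of values = 17

17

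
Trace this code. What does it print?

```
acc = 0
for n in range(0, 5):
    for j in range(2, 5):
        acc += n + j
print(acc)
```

n=0,j=2: acc = 0+2 = 2
n=0,j=3: acc = 2+3 = 5
n=0,j=4: acc = 5+4 = 9
n=1,j=2: acc = 9+3 = 12
n=1,j=3: acc = 12+4 = 16
n=1,j=4: acc = 16+5 = 21
n=2,j=2: acc = 21+4 = 25
n=2,j=3: acc = 25+5 = 30
n=2,j=4: acc = 30+6 = 36
n=3,j=2: acc = 36+5 = 41
n=3,j=3: acc = 41+6 = 47
n=3,j=4: acc = 47+7 = 54
n=4,j=2: acc = 54+6 = 60
n=4,j=3: acc = 60+7 = 67
n=4,j=4: acc = 67+8 = 75

75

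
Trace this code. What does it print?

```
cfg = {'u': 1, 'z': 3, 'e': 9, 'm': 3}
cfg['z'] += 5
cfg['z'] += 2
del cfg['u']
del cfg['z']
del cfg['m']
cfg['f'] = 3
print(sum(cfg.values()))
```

cfg['z'] = 3+5 = 8 → {'u': 1, 'z': 8, 'e': 9, 'm': 3}
cfg['z'] = 8+2 = 10 → {'u': 1, 'z': 10, 'e': 9, 'm': 3}
del 'u' → {'z': 10, 'e': 9, 'm': 3}
del 'z' → {'e': 9, 'm': 3}
del 'm' → {'e': 9}
cfg['f'] = 3 → {'e': 9, 'f': 3}
sum of values = 12

12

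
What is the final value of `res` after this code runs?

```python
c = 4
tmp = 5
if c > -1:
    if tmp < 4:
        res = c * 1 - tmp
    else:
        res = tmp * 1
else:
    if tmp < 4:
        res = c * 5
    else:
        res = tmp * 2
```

5

c=4, tmp=5
c > -1 is True; tmp < 4 is False
→ res = tmp * 1 = 5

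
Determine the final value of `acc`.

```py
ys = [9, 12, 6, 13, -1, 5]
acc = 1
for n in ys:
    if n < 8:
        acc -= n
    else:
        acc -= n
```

-43

n=9: not <8, acc = 1-9 = -8
n=12: not <8, acc = (-8)-12 = -20
n=6: <8, acc = (-20)-6 = -26
n=13: not <8, acc = (-26)-13 = -39
n=-1: <8, acc = (-39)-(-1) = -38
n=5: <8, acc = (-38)-5 = -43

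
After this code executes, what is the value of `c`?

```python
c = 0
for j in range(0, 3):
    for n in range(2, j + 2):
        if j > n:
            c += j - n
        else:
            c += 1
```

3

j=1,n=2: not 1>2, c = 0+1 = 1
j=2,n=2: not 2>2, c = 1+1 = 2
j=2,n=3: not 2>3, c = 2+1 = 3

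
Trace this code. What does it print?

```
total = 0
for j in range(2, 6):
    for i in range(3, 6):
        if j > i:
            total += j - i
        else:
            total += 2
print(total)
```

22

j=2,i=3: not 2>3, total = 0+2 = 2
j=2,i=4: not 2>4, total = 2+2 = 4
j=2,i=5: not 2>5, total = 4+2 = 6
j=3,i=3: not 3>3, total = 6+2 = 8
j=3,i=4: not 3>4, total = 8+2 = 10
j=3,i=5: not 3>5, total = 10+2 = 12
j=4,i=3: 4>3, total = 12+1 = 13
j=4,i=4: not 4>4, total = 13+2 = 15
j=4,i=5: not 4>5, total = 15+2 = 17
j=5,i=3: 5>3, total = 17+2 = 19
j=5,i=4: 5>4, total = 19+1 = 20
j=5,i=5: not 5>5, total = 20+2 = 22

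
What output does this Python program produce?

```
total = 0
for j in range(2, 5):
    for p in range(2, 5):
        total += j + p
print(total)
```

54

j=2,p=2: total = 0+4 = 4
j=2,p=3: total = 4+5 = 9
j=2,p=4: total = 9+6 = 15
j=3,p=2: total = 15+5 = 20
j=3,p=3: total = 20+6 = 26
j=3,p=4: total = 26+7 = 33
j=4,p=2: total = 33+6 = 39
j=4,p=3: total = 39+7 = 46
j=4,p=4: total = 46+8 = 54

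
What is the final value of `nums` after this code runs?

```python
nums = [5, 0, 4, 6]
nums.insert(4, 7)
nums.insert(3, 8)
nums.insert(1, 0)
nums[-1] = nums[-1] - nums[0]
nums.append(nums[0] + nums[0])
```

insert 7 at 4 → [5, 0, 4, 6, 7]
insert 8 at 3 → [5, 0, 4, 8, 6, 7]
insert 0 at 1 → [5, 0, 0, 4, 8, 6, 7]
nums[-1] = nums[-1]-nums[0] = 7-5 = 2 → [5, 0, 0, 4, 8, 6, 2]
append nums[0]+nums[0] = 5+5 = 10 → [5, 0, 0, 4, 8, 6, 2, 10]

[5, 0, 0, 4, 8, 6, 2, 10]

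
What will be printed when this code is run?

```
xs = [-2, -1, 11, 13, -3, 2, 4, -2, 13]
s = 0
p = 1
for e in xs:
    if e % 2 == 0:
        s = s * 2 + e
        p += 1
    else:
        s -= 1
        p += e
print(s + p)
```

e=-2: even, s = 0*2+(-2) = -2; p=2
e=-1: not even, s = (-2)-1 = -3; p=1
e=11: not even, s = (-3)-1 = -4; p=12
e=13: not even, s = (-4)-1 = -5; p=25
e=-3: not even, s = (-5)-1 = -6; p=22
e=2: even, s = (-6)*2+2 = -10; p=23
e=4: even, s = (-10)*2+4 = -16; p=24
e=-2: even, s = (-16)*2+(-2) = -34; p=25
e=13: not even, s = (-34)-1 = -35; p=38
s+p = (-35)+38 = 3

3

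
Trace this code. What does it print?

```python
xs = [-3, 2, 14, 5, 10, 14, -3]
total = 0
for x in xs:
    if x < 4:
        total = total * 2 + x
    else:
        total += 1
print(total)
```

x=-3: <4, total = 0*2+(-3) = -3
x=2: <4, total = (-3)*2+2 = -4
x=14: not <4, total = (-4)+1 = -3
x=5: not <4, total = (-3)+1 = -2
x=10: not <4, total = (-2)+1 = -1
x=14: not <4, total = (-1)+1 = 0
x=-3: <4, total = 0*2+(-3) = -3

-3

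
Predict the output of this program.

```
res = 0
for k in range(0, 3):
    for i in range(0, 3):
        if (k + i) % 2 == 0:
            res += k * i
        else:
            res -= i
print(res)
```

1

k=0,i=0: even sum, res = 0+0 = 0
k=0,i=1: odd sum, res = 0-1 = -1
k=0,i=2: even sum, res = (-1)+0 = -1
k=1,i=0: odd sum, res = (-1)-0 = -1
k=1,i=1: even sum, res = (-1)+1 = 0
k=1,i=2: odd sum, res = 0-2 = -2
k=2,i=0: even sum, res = (-2)+0 = -2
k=2,i=1: odd sum, res = (-2)-1 = -3
k=2,i=2: even sum, res = (-3)+4 = 1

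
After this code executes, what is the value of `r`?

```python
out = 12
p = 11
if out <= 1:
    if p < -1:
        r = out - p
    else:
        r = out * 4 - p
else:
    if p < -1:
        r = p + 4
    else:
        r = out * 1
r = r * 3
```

36

out=12, p=11
out <= 1 is False; p < -1 is False
→ r = out * 1 = 12
r = 12*3 = 36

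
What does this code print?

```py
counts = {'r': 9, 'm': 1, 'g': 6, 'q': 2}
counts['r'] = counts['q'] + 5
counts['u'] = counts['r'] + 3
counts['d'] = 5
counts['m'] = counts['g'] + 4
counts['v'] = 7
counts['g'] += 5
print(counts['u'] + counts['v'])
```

counts['r'] = counts['q']+5 = 7 → {'r': 7, 'm': 1, 'g': 6, 'q': 2}
counts['u'] = counts['r']+3 = 10 → {'r': 7, 'm': 1, 'g': 6, 'q': 2, 'u': 10}
counts['d'] = 5 → {'r': 7, 'm': 1, 'g': 6, 'q': 2, 'u': 10, 'd': 5}
counts['m'] = counts['g']+4 = 10 → {'r': 7, 'm': 10, 'g': 6, 'q': 2, 'u': 10, 'd': 5}
counts['v'] = 7 → {'r': 7, 'm': 10, 'g': 6, 'q': 2, 'u': 10, 'd': 5, 'v': 7}
counts['g'] = 6+5 = 11 → {'r': 7, 'm': 10, 'g': 11, 'q': 2, 'u': 10, 'd': 5, 'v': 7}
counts['u']+counts['v'] = 10+7 = 17

17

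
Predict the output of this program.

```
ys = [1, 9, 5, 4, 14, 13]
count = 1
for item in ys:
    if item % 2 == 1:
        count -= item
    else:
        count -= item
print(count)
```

item=1: odd, count = 1-1 = 0
item=9: odd, count = 0-9 = -9
item=5: odd, count = (-9)-5 = -14
item=4: not odd, count = (-14)-4 = -18
item=14: not odd, count = (-18)-14 = -32
item=13: odd, count = (-32)-13 = -45

-45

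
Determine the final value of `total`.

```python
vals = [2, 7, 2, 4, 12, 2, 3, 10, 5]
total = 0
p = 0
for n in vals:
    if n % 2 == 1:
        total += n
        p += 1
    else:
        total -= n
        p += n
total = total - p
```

n=2: not odd, total = 0-2 = -2; p=2
n=7: odd, total = (-2)+7 = 5; p=3
n=2: not odd, total = 5-2 = 3; p=5
n=4: not odd, total = 3-4 = -1; p=9
n=12: not odd, total = (-1)-12 = -13; p=21
n=2: not odd, total = (-13)-2 = -15; p=23
n=3: odd, total = (-15)+3 = -12; p=24
n=10: not odd, total = (-12)-10 = -22; p=34
n=5: odd, total = (-22)+5 = -17; p=35
total-p = (-17)-35 = -52

-52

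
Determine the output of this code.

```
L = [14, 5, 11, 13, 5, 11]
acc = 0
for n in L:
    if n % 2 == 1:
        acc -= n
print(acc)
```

n=14: not odd
n=5: odd, acc = 0-5 = -5
n=11: odd, acc = (-5)-11 = -16
n=13: odd, acc = (-16)-13 = -29
n=5: odd, acc = (-29)-5 = -34
n=11: odd, acc = (-34)-11 = -45

-45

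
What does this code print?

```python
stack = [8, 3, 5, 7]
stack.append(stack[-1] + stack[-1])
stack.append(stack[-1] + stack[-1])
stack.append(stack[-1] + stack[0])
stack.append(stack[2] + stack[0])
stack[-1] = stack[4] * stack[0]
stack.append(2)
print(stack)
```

[8, 3, 5, 7, 14, 28, 36, 112, 2]

append stack[-1]+stack[-1] = 7+7 = 14 → [8, 3, 5, 7, 14]
append stack[-1]+stack[-1] = 14+14 = 28 → [8, 3, 5, 7, 14, 28]
append stack[-1]+stack[0] = 28+8 = 36 → [8, 3, 5, 7, 14, 28, 36]
append stack[2]+stack[0] = 5+8 = 13 → [8, 3, 5, 7, 14, 28, 36, 13]
stack[-1] = stack[4]*stack[0] = 14*8 = 112 → [8, 3, 5, 7, 14, 28, 36, 112]
append 2 → [8, 3, 5, 7, 14, 28, 36, 112, 2]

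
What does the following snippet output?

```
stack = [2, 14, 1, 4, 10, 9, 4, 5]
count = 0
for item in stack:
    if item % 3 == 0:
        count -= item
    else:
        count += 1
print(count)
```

-2

item=2: not %3==0, count = 0+1 = 1
item=14: not %3==0, count = 1+1 = 2
item=1: not %3==0, count = 2+1 = 3
item=4: not %3==0, count = 3+1 = 4
item=10: not %3==0, count = 4+1 = 5
item=9: %3==0, count = 5-9 = -4
item=4: not %3==0, count = (-4)+1 = -3
item=5: not %3==0, count = (-3)+1 = -2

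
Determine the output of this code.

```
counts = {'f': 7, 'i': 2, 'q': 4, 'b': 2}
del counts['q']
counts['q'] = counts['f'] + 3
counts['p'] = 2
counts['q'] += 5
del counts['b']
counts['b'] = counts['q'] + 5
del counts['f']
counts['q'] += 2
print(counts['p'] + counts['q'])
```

del 'q' → {'f': 7, 'i': 2, 'b': 2}
counts['q'] = counts['f']+3 = 10 → {'f': 7, 'i': 2, 'b': 2, 'q': 10}
counts['p'] = 2 → {'f': 7, 'i': 2, 'b': 2, 'q': 10, 'p': 2}
counts['q'] = 10+5 = 15 → {'f': 7, 'i': 2, 'b': 2, 'q': 15, 'p': 2}
del 'b' → {'f': 7, 'i': 2, 'q': 15, 'p': 2}
counts['b'] = counts['q']+5 = 20 → {'f': 7, 'i': 2, 'q': 15, 'p': 2, 'b': 20}
del 'f' → {'i': 2, 'q': 15, 'p': 2, 'b': 20}
counts['q'] = 15+2 = 17 → {'i': 2, 'q': 17, 'p': 2, 'b': 20}
counts['p']+counts['q'] = 2+17 = 19

19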